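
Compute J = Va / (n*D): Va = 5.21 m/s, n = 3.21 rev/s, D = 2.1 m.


Formula: J = Va / (n * D)
Step 1 — n * D = 3.21 * 2.1 = 6.741
Step 2 — J = 5.21 / 6.741 ≈ 0.77288 (5 s.f.)

0.77288


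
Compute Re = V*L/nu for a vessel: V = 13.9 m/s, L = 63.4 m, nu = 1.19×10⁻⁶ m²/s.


Formula: Re = V * L / nu
Step 1 — V * L = 13.9 * 63.4 = 881.26 m^2/s
Step 2 — Re = 881.26 / 1.19e-6 = 7.41e+08

7.41e+08


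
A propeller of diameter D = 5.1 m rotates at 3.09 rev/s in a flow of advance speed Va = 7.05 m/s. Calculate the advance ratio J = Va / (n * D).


Formula: J = Va / (n * D)
Step 1 — n * D = 3.09 * 5.1 = 15.759
Step 2 — J = 7.05 / 15.759 ≈ 0.44736 (5 s.f.)

0.44736


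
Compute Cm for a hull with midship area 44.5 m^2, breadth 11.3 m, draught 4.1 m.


Formula: Cm = Am / (B * T)
Step 1 — B * T = 11.3 * 4.1 = 46.33 m^2
Step 2 — Cm = 44.5 / 46.33 ≈ 0.96050 (5 s.f.)

0.96050


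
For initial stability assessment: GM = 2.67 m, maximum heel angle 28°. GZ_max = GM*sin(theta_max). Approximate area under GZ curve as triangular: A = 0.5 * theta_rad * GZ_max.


Formula: GZ_max = GM * sin(theta); Area = 0.5 * theta_rad * GZ_max
Step 1 — GZ_max = 2.67 * sin(28°) = 2.67 * 0.469472 = 1.25349 m
Step 2 — theta_rad = 28 * pi/180 = 0.488692 rad
Step 3 — Area = 0.5 * 0.488692 * 1.25349 ≈ 0.30629 m·rad (5 s.f.)

0.30629 m·rad


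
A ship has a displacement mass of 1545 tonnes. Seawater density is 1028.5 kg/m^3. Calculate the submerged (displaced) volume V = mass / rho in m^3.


Formula: V = mass / rho
Step 1 — convert tonnes to kg: 1545 t * 1000 = 1545000 kg
Step 2 — V = 1545000 / 1028.5 ≈ 1502.2 m^3 (5 s.f.)

1502.2 m^3


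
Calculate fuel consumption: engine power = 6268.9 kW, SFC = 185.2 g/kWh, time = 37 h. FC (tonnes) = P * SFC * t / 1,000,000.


Formula: FC (tonnes) = P * SFC * t / 1,000,000
Step 1 — P * SFC * t = 6268.9 * 185.2 * 37 = 42957010.36 g
Step 2 — FC (tonnes) = 42957010.36 / 1,000,000 ≈ 42.957 tonnes (5 s.f.)

42.957 tonnes


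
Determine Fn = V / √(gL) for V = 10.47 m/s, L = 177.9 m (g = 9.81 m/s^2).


Formula: Fn = V / sqrt(g * L)
Step 1 — g * L = 9.81 * 177.9 = 1745.199
Step 2 — sqrt(g * L) = sqrt(1745.199) = 41.775579
Step 3 — Fn = 10.47 / 41.775579 ≈ 0.25062 (5 s.f.)

0.25062


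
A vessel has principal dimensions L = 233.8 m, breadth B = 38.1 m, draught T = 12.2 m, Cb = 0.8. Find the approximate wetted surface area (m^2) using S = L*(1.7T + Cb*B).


Formula: S = 1.7*L*T + V/T with V = Cb*L*B*T, i.e. S = L * (1.7*T + Cb*B)
Step 1 — 1.7*T = 1.7 * 12.2 = 20.74 m
Step 2 — Cb*B = 0.8 * 38.1 = 30.48 m
Step 3 — 1.7*T + Cb*B = 20.74 + 30.48 = 51.22 m
Step 4 — S = 233.8 * 51.22 ≈ 11975 m^2 (5 s.f.)

11975 m^2


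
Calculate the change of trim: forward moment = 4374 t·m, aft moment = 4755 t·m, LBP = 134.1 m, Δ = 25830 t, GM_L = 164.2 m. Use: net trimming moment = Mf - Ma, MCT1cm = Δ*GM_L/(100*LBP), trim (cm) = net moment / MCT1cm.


Formula: net trimming moment = Mf - Ma; MCT1cm = Δ*GM_L/(100*LBP); trim = net moment / MCT1cm
Step 1 — net trimming moment = 4374 - 4755 = -381 t·m
Step 2 — MCT1cm = 25830 * 164.2 / (100 * 134.1) = 316.2779 t·m/cm
Step 3 — trim = -381 / 316.2779 ≈ -1.2046 cm (5 s.f.)

-1.2046 cm


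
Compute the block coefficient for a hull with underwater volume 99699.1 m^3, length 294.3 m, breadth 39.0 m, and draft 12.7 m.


Formula: Cb = V / (L * B * T)
Step 1 — L * B * T = 294.3 * 39.0 * 12.7 = 145766.79 m^3
Step 2 — Cb = 99699.1 / 145766.79 ≈ 0.68396 (5 s.f.)

0.68396


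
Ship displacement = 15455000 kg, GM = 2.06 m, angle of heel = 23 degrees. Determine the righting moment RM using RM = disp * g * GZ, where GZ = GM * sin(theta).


Formula: GZ = GM * sin(theta); RM = disp * g * GZ
Step 1 — GZ = 2.06 * sin(23°) = 2.06 * 0.390731 = 0.804906 m
Step 2 — RM = 15455000 * 9.81 * 0.804906 ≈ 122030000 N·m (5 s.f.)

122030000 N·m


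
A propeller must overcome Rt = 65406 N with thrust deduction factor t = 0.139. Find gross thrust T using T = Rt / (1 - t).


Formula: T = Rt / (1 - t)
Step 1 — (1 - t) = 1 - 0.139 = 0.861
Step 2 — T = 65406 / 0.861 ≈ 75965 N (5 s.f.)

75965 N


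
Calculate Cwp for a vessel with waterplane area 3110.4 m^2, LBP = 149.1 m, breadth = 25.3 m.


Formula: Cwp = Aw / (L * B)
Step 1 — L * B = 149.1 * 25.3 = 3772.23 m^2
Step 2 — Cwp = 3110.4 / 3772.23 ≈ 0.82455 (5 s.f.)

0.82455


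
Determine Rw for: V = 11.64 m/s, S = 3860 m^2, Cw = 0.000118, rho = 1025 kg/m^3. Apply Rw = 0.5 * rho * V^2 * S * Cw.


Formula: Rw = 0.5 * rho * V^2 * S * Cw
Step 1 — V^2 = 11.64^2 = 135.4896
Step 2 — 0.5 * rho * V^2 = 0.5 * 1025 * 135.4896 = 69438.42
Step 3 — Rw = 69438.42 * 3860 * 0.000118 ≈ 31628 N (5 s.f.)

31628 N


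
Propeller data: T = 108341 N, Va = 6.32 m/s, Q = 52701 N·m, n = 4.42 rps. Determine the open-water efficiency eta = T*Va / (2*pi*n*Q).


Formula: eta = T * Va / (2 * pi * n * Q)
Step 1 — numerator = T * Va = 108341 * 6.32 = 684715.12
Step 2 — 2 * pi * n = 2 * pi * 4.42 = 27.771679
Step 3 — denominator = 27.771679 * 52701 = 1463595.25
Step 4 — eta = 684715.12 / 1463595.25 ≈ 0.46783 (5 s.f.)

0.46783


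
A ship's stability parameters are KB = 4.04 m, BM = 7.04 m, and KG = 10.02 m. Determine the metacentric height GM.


Formula: GM = KB + BM - KG
Step 1 — KM = KB + BM = 4.04 + 7.04 = 11.08 m
Step 2 — GM = KM - KG = 11.08 - 10.02 = 1.06 m

1.06 m


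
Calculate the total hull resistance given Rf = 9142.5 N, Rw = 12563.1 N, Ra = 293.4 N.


Formula: Rt = Rf + Rw + Ra
Substituting: Rt = 9142.5 + 12563.1 + 293.4
Result: Rt = 21999.0 N

21999.0 N


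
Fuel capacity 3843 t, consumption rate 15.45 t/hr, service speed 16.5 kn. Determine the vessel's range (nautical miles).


Formula: endurance = fuel / rate; range = endurance * speed
Step 1 — endurance = 3843 / 15.45 = 248.7379 hours
Step 2 — range = 248.7379 * 16.5 ≈ 4104.2 nautical miles (5 s.f.)

4104.2 NM


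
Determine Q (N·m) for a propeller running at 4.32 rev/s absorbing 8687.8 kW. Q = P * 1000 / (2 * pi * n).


Formula: Q = P_W / (2 * pi * n)
Step 1 — P_W = 8687.8 kW * 1000 = 8687800.0 W
Step 2 — 2 * pi * n = 2 * pi * 4.32 = 27.143361
Step 3 — Q = 8687800.0 / 27.143361 ≈ 320070 N·m (5 s.f.)

320070 N·m


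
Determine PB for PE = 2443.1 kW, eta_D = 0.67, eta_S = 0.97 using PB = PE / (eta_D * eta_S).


Formula: PB = PE / (eta_D * eta_S)
Step 1 — combined efficiency = eta_D * eta_S = 0.67 * 0.97 = 0.6499
Step 2 — PB = 2443.1 / 0.6499 ≈ 3759.2 kW (5 s.f.)

3759.2 kW


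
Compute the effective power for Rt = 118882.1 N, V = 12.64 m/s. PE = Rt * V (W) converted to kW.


Formula: PE = Rt * V / 1000 (kW)
Step 1 — PE (W) = 118882.1 * 12.64 = 1502669.744 W
Step 2 — PE (kW) = 1502669.744 / 1000 ≈ 1502.7 kW (5 s.f.)

1502.7 kW


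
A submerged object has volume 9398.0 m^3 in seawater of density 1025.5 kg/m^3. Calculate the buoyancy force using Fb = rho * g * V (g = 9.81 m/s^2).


Formula: Fb = rho * g * V
Substituting: Fb = 1025.5 * 9.81 * 9398.0
Intermediate: 1025.5 * 9.81 = 10060.155
Result: Fb = 10060.155 * 9398.0 ≈ 94545000 N (5 s.f.)

94545000 N


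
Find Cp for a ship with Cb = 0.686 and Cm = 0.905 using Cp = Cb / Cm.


Formula: Cp = Cb / Cm
Substituting: Cp = 0.686 / 0.905
Result: Cp ≈ 0.75801 (5 s.f.)

0.75801


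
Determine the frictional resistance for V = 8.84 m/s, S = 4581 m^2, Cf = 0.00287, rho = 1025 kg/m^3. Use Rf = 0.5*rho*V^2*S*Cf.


Formula: Rf = 0.5 * rho * V^2 * S * Cf
Step 1 — V^2 = 8.84^2 = 78.1456
Step 2 — 0.5 * rho * V^2 = 0.5 * 1025 * 78.1456 = 40049.62
Step 3 — Rf = 40049.62 * 4581 * 0.00287 ≈ 526550 N (5 s.f.)

526550 N


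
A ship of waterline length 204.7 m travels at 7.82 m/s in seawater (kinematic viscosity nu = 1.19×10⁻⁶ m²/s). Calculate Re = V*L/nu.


Formula: Re = V * L / nu
Step 1 — V * L = 7.82 * 204.7 = 1600.754 m^2/s
Step 2 — Re = 1600.754 / 1.19e-6 = 1.35e+09

1.35e+09


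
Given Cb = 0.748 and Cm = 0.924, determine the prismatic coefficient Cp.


Formula: Cp = Cb / Cm
Substituting: Cp = 0.748 / 0.924
Result: Cp ≈ 0.80952 (5 s.f.)

0.80952


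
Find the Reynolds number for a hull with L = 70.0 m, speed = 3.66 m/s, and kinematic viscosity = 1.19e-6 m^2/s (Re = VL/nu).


Formula: Re = V * L / nu
Step 1 — V * L = 3.66 * 70.0 = 256.2 m^2/s
Step 2 — Re = 256.2 / 1.19e-6 = 2.15e+08

2.15e+08


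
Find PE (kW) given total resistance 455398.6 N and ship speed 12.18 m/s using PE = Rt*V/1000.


Formula: PE = Rt * V / 1000 (kW)
Step 1 — PE (W) = 455398.6 * 12.18 = 5546754.948 W
Step 2 — PE (kW) = 5546754.948 / 1000 ≈ 5546.8 kW (5 s.f.)

5546.8 kW


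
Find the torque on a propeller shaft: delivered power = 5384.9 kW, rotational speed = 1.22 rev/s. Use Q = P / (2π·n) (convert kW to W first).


Formula: Q = P_W / (2 * pi * n)
Step 1 — P_W = 5384.9 kW * 1000 = 5384900.0 W
Step 2 — 2 * pi * n = 2 * pi * 1.22 = 7.665486
Step 3 — Q = 5384900.0 / 7.665486 ≈ 702490 N·m (5 s.f.)

702490 N·m


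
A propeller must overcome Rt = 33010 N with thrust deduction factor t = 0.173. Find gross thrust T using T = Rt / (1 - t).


Formula: T = Rt / (1 - t)
Step 1 — (1 - t) = 1 - 0.173 = 0.827
Step 2 — T = 33010 / 0.827 ≈ 39915 N (5 s.f.)

39915 N


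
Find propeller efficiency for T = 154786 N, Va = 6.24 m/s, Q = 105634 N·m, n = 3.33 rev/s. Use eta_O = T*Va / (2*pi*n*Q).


Formula: eta = T * Va / (2 * pi * n * Q)
Step 1 — numerator = T * Va = 154786 * 6.24 = 965864.64
Step 2 — 2 * pi * n = 2 * pi * 3.33 = 20.923007
Step 3 — denominator = 20.923007 * 105634 = 2210180.92
Step 4 — eta = 965864.64 / 2210180.92 ≈ 0.43701 (5 s.f.)

0.43701


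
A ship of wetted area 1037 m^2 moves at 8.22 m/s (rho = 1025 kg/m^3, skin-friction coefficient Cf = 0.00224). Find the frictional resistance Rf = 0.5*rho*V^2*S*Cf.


Formula: Rf = 0.5 * rho * V^2 * S * Cf
Step 1 — V^2 = 8.22^2 = 67.5684
Step 2 — 0.5 * rho * V^2 = 0.5 * 1025 * 67.5684 = 34628.805
Step 3 — Rf = 34628.805 * 1037 * 0.00224 ≈ 80439 N (5 s.f.)

80439 N


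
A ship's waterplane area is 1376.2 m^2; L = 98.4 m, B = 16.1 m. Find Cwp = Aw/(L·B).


Formula: Cwp = Aw / (L * B)
Step 1 — L * B = 98.4 * 16.1 = 1584.24 m^2
Step 2 — Cwp = 1376.2 / 1584.24 ≈ 0.86868 (5 s.f.)

0.86868


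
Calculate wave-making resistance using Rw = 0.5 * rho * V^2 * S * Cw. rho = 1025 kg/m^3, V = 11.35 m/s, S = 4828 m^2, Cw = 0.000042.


Formula: Rw = 0.5 * rho * V^2 * S * Cw
Step 1 — V^2 = 11.35^2 = 128.8225
Step 2 — 0.5 * rho * V^2 = 0.5 * 1025 * 128.8225 = 66021.53125
Step 3 — Rw = 66021.53125 * 4828 * 0.000042 ≈ 13388 N (5 s.f.)

13388 N


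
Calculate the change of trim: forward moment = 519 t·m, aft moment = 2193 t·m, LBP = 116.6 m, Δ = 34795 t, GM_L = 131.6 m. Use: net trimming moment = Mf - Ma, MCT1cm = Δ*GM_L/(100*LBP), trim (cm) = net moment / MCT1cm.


Formula: net trimming moment = Mf - Ma; MCT1cm = Δ*GM_L/(100*LBP); trim = net moment / MCT1cm
Step 1 — net trimming moment = 519 - 2193 = -1674 t·m
Step 2 — MCT1cm = 34795 * 131.6 / (100 * 116.6) = 392.712 t·m/cm
Step 3 — trim = -1674 / 392.712 ≈ -4.2627 cm (5 s.f.)

-4.2627 cm


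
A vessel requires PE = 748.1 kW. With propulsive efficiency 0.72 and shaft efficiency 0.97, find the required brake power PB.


Formula: PB = PE / (eta_D * eta_S)
Step 1 — combined efficiency = eta_D * eta_S = 0.72 * 0.97 = 0.6984
Step 2 — PB = 748.1 / 0.6984 ≈ 1071.2 kW (5 s.f.)

1071.2 kW


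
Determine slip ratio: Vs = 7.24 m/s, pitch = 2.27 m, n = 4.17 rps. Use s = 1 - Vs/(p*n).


Formula: s = 1 - Vs / (p * n)
Step 1 — p * n = 2.27 * 4.17 = 9.4659
Step 2 — Vs / (p*n) = 7.24 / 9.4659 = 0.764851 (6 d.p.)
Step 3 — s = 1 - 0.764851 = 0.235149

0.235149


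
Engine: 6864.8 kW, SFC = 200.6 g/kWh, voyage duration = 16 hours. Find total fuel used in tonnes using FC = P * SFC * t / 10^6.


Formula: FC (tonnes) = P * SFC * t / 1,000,000
Step 1 — P * SFC * t = 6864.8 * 200.6 * 16 = 22033262.08 g
Step 2 — FC (tonnes) = 22033262.08 / 1,000,000 ≈ 22.033 tonnes (5 s.f.)

22.033 tonnes


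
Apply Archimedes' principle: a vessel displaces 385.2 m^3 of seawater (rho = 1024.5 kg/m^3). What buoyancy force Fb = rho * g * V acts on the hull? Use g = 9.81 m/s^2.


Formula: Fb = rho * g * V
Substituting: Fb = 1024.5 * 9.81 * 385.2
Intermediate: 1024.5 * 9.81 = 10050.345
Result: Fb = 10050.345 * 385.2 ≈ 3871400 N (5 s.f.)

3871400 N


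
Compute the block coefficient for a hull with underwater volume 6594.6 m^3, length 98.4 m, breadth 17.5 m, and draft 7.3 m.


Formula: Cb = V / (L * B * T)
Step 1 — L * B * T = 98.4 * 17.5 * 7.3 = 12570.6 m^3
Step 2 — Cb = 6594.6 / 12570.6 ≈ 0.52461 (5 s.f.)

0.52461


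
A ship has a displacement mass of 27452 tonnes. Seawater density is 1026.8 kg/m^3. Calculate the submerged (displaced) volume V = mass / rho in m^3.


Formula: V = mass / rho
Step 1 — convert tonnes to kg: 27452 t * 1000 = 27452000 kg
Step 2 — V = 27452000 / 1026.8 ≈ 26735 m^3 (5 s.f.)

26735 m^3


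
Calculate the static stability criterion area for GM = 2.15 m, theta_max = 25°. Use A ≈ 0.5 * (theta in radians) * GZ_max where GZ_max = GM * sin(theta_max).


Formula: GZ_max = GM * sin(theta); Area = 0.5 * theta_rad * GZ_max
Step 1 — GZ_max = 2.15 * sin(25°) = 2.15 * 0.422618 = 0.908629 m
Step 2 — theta_rad = 25 * pi/180 = 0.436332 rad
Step 3 — Area = 0.5 * 0.436332 * 0.908629 ≈ 0.19823 m·rad (5 s.f.)

0.19823 m·rad


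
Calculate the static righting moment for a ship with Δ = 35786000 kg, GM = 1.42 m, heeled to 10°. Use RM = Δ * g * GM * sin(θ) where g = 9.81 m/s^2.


Formula: GZ = GM * sin(theta); RM = disp * g * GZ
Step 1 — GZ = 1.42 * sin(10°) = 1.42 * 0.173648 = 0.24658 m
Step 2 — RM = 35786000 * 9.81 * 0.24658 ≈ 86565000 N·m (5 s.f.)

86565000 N·m


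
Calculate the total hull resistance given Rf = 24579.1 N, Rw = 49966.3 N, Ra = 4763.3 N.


Formula: Rt = Rf + Rw + Ra
Substituting: Rt = 24579.1 + 49966.3 + 4763.3
Result: Rt = 79308.7 N

79308.7 N


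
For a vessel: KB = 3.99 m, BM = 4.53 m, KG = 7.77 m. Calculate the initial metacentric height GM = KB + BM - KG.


Formula: GM = KB + BM - KG
Step 1 — KM = KB + BM = 3.99 + 4.53 = 8.52 m
Step 2 — GM = KM - KG = 8.52 - 7.77 = 0.75 m

0.75 m


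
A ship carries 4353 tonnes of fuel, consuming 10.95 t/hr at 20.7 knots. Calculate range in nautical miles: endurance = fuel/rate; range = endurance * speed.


Formula: endurance = fuel / rate; range = endurance * speed
Step 1 — endurance = 4353 / 10.95 = 397.5342 hours
Step 2 — range = 397.5342 * 20.7 ≈ 8229.0 nautical miles (5 s.f.)

8229.0 NM


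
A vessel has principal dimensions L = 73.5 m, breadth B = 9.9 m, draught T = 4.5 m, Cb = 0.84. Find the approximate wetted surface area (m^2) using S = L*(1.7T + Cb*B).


Formula: S = 1.7*L*T + V/T with V = Cb*L*B*T, i.e. S = L * (1.7*T + Cb*B)
Step 1 — 1.7*T = 1.7 * 4.5 = 7.65 m
Step 2 — Cb*B = 0.84 * 9.9 = 8.316 m
Step 3 — 1.7*T + Cb*B = 7.65 + 8.316 = 15.966 m
Step 4 — S = 73.5 * 15.966 ≈ 1173.5 m^2 (5 s.f.)

1173.5 m^2


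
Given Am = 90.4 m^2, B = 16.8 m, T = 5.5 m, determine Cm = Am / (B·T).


Formula: Cm = Am / (B * T)
Step 1 — B * T = 16.8 * 5.5 = 92.4 m^2
Step 2 — Cm = 90.4 / 92.4 ≈ 0.97835 (5 s.f.)

0.97835


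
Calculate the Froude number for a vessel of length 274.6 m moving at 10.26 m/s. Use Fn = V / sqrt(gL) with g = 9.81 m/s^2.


Formula: Fn = V / sqrt(g * L)
Step 1 — g * L = 9.81 * 274.6 = 2693.826
Step 2 — sqrt(g * L) = sqrt(2693.826) = 51.902081
Step 3 — Fn = 10.26 / 51.902081 ≈ 0.19768 (5 s.f.)

0.19768


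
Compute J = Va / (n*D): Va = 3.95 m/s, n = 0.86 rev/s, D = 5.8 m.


Formula: J = Va / (n * D)
Step 1 — n * D = 0.86 * 5.8 = 4.988
Step 2 — J = 3.95 / 4.988 ≈ 0.79190 (5 s.f.)

0.79190


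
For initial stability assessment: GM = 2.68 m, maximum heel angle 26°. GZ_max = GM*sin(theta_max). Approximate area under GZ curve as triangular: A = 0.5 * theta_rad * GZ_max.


Formula: GZ_max = GM * sin(theta); Area = 0.5 * theta_rad * GZ_max
Step 1 — GZ_max = 2.68 * sin(26°) = 2.68 * 0.438371 = 1.174834 m
Step 2 — theta_rad = 26 * pi/180 = 0.453786 rad
Step 3 — Area = 0.5 * 0.453786 * 1.174834 ≈ 0.26656 m·rad (5 s.f.)

0.26656 m·rad


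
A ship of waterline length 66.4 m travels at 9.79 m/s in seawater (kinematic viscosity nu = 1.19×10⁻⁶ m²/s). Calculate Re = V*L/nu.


Formula: Re = V * L / nu
Step 1 — V * L = 9.79 * 66.4 = 650.056 m^2/s
Step 2 — Re = 650.056 / 1.19e-6 = 5.46e+08

5.46e+08


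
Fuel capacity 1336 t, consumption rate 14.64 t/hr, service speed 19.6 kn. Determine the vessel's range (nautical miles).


Formula: endurance = fuel / rate; range = endurance * speed
Step 1 — endurance = 1336 / 14.64 = 91.2568 hours
Step 2 — range = 91.2568 * 19.6 ≈ 1788.6 nautical miles (5 s.f.)

1788.6 NM


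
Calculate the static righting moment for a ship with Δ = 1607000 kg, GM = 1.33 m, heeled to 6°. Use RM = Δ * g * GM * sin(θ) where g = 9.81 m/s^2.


Formula: GZ = GM * sin(theta); RM = disp * g * GZ
Step 1 — GZ = 1.33 * sin(6°) = 1.33 * 0.104528 = 0.139022 m
Step 2 — RM = 1607000 * 9.81 * 0.139022 ≈ 2191600 N·m (5 s.f.)

2191600 N·m


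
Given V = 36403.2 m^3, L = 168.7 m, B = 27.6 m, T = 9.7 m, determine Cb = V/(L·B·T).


Formula: Cb = V / (L * B * T)
Step 1 — L * B * T = 168.7 * 27.6 * 9.7 = 45164.364 m^3
Step 2 — Cb = 36403.2 / 45164.364 ≈ 0.80602 (5 s.f.)

0.80602


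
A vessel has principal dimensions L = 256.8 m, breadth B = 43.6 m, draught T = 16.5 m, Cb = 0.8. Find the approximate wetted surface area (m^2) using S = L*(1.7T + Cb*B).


Formula: S = 1.7*L*T + V/T with V = Cb*L*B*T, i.e. S = L * (1.7*T + Cb*B)
Step 1 — 1.7*T = 1.7 * 16.5 = 28.05 m
Step 2 — Cb*B = 0.8 * 43.6 = 34.88 m
Step 3 — 1.7*T + Cb*B = 28.05 + 34.88 = 62.93 m
Step 4 — S = 256.8 * 62.93 ≈ 16160 m^2 (5 s.f.)

16160 m^2


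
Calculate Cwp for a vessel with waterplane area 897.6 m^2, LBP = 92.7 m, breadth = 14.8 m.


Formula: Cwp = Aw / (L * B)
Step 1 — L * B = 92.7 * 14.8 = 1371.96 m^2
Step 2 — Cwp = 897.6 / 1371.96 ≈ 0.65425 (5 s.f.)

0.65425


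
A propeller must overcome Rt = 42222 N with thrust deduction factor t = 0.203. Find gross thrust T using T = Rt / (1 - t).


Formula: T = Rt / (1 - t)
Step 1 — (1 - t) = 1 - 0.203 = 0.797
Step 2 — T = 42222 / 0.797 ≈ 52976 N (5 s.f.)

52976 N


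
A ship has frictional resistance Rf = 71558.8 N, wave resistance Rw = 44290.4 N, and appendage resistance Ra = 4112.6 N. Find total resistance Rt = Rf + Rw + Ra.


Formula: Rt = Rf + Rw + Ra
Substituting: Rt = 71558.8 + 44290.4 + 4112.6
Result: Rt = 119961.8 N

119961.8 N


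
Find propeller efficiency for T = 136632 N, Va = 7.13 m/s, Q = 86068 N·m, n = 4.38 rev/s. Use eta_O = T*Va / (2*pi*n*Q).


Formula: eta = T * Va / (2 * pi * n * Q)
Step 1 — numerator = T * Va = 136632 * 7.13 = 974186.16
Step 2 — 2 * pi * n = 2 * pi * 4.38 = 27.520352
Step 3 — denominator = 27.520352 * 86068 = 2368621.66
Step 4 — eta = 974186.16 / 2368621.66 ≈ 0.41129 (5 s.f.)

0.41129


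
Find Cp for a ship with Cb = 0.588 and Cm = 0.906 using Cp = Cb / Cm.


Formula: Cp = Cb / Cm
Substituting: Cp = 0.588 / 0.906
Result: Cp ≈ 0.64901 (5 s.f.)

0.64901


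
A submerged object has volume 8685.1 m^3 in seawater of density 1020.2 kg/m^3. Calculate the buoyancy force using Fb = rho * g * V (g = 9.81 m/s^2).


Formula: Fb = rho * g * V
Substituting: Fb = 1020.2 * 9.81 * 8685.1
Intermediate: 1020.2 * 9.81 = 10008.162
Result: Fb = 10008.162 * 8685.1 ≈ 86922000 N (5 s.f.)

86922000 N


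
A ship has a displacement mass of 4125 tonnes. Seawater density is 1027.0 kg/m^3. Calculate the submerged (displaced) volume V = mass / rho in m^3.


Formula: V = mass / rho
Step 1 — convert tonnes to kg: 4125 t * 1000 = 4125000 kg
Step 2 — V = 4125000 / 1027.0 ≈ 4016.6 m^3 (5 s.f.)

4016.6 m^3


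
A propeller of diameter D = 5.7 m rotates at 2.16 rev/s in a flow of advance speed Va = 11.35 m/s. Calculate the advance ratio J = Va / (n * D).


Formula: J = Va / (n * D)
Step 1 — n * D = 2.16 * 5.7 = 12.312
Step 2 — J = 11.35 / 12.312 ≈ 0.92186 (5 s.f.)

0.92186


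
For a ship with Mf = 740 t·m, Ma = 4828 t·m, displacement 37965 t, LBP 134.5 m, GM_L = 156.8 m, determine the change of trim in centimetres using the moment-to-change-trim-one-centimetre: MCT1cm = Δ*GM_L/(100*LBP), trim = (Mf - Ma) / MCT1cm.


Formula: net trimming moment = Mf - Ma; MCT1cm = Δ*GM_L/(100*LBP); trim = net moment / MCT1cm
Step 1 — net trimming moment = 740 - 4828 = -4088 t·m
Step 2 — MCT1cm = 37965 * 156.8 / (100 * 134.5) = 442.5957 t·m/cm
Step 3 — trim = -4088 / 442.5957 ≈ -9.2364 cm (5 s.f.)

-9.2364 cm


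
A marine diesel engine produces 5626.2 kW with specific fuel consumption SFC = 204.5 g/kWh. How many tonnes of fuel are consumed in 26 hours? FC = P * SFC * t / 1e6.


Formula: FC (tonnes) = P * SFC * t / 1,000,000
Step 1 — P * SFC * t = 5626.2 * 204.5 * 26 = 29914505.4 g
Step 2 — FC (tonnes) = 29914505.4 / 1,000,000 ≈ 29.915 tonnes (5 s.f.)

29.915 tonnes


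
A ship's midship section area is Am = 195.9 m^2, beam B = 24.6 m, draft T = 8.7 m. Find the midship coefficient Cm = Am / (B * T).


Formula: Cm = Am / (B * T)
Step 1 — B * T = 24.6 * 8.7 = 214.02 m^2
Step 2 — Cm = 195.9 / 214.02 ≈ 0.91534 (5 s.f.)

0.91534


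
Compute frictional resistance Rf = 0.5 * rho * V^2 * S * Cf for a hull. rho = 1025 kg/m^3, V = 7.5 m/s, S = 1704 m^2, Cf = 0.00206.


Formula: Rf = 0.5 * rho * V^2 * S * Cf
Step 1 — V^2 = 7.5^2 = 56.25
Step 2 — 0.5 * rho * V^2 = 0.5 * 1025 * 56.25 = 28828.125
Step 3 — Rf = 28828.125 * 1704 * 0.00206 ≈ 101190 N (5 s.f.)

101190 N


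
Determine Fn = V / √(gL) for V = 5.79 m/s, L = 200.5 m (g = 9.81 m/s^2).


Formula: Fn = V / sqrt(g * L)
Step 1 — g * L = 9.81 * 200.5 = 1966.905
Step 2 — sqrt(g * L) = sqrt(1966.905) = 44.349803
Step 3 — Fn = 5.79 / 44.349803 ≈ 0.13055 (5 s.f.)

0.13055


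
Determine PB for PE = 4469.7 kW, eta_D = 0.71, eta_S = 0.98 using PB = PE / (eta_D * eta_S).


Formula: PB = PE / (eta_D * eta_S)
Step 1 — combined efficiency = eta_D * eta_S = 0.71 * 0.98 = 0.6958
Step 2 — PB = 4469.7 / 0.6958 ≈ 6423.8 kW (5 s.f.)

6423.8 kW


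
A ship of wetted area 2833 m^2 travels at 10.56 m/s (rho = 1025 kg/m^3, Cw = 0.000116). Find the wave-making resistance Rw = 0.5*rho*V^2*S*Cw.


Formula: Rw = 0.5 * rho * V^2 * S * Cw
Step 1 — V^2 = 10.56^2 = 111.5136
Step 2 — 0.5 * rho * V^2 = 0.5 * 1025 * 111.5136 = 57150.72
Step 3 — Rw = 57150.72 * 2833 * 0.000116 ≈ 18781 N (5 s.f.)

18781 N


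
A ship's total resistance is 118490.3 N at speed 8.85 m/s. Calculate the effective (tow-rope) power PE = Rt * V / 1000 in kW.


Formula: PE = Rt * V / 1000 (kW)
Step 1 — PE (W) = 118490.3 * 8.85 = 1048639.155 W
Step 2 — PE (kW) = 1048639.155 / 1000 ≈ 1048.6 kW (5 s.f.)

1048.6 kW


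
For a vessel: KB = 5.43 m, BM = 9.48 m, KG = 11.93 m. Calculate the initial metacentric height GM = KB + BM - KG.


Formula: GM = KB + BM - KG
Step 1 — KM = KB + BM = 5.43 + 9.48 = 14.91 m
Step 2 — GM = KM - KG = 14.91 - 11.93 = 2.98 m

2.98 m


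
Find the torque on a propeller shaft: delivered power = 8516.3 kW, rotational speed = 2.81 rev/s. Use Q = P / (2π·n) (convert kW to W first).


Formula: Q = P_W / (2 * pi * n)
Step 1 — P_W = 8516.3 kW * 1000 = 8516300.0 W
Step 2 — 2 * pi * n = 2 * pi * 2.81 = 17.655751
Step 3 — Q = 8516300.0 / 17.655751 ≈ 482350 N·m (5 s.f.)

482350 N·m


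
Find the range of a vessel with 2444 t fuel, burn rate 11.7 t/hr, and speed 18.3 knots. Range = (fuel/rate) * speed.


Formula: endurance = fuel / rate; range = endurance * speed
Step 1 — endurance = 2444 / 11.7 = 208.8889 hours
Step 2 — range = 208.8889 * 18.3 ≈ 3822.7 nautical miles (5 s.f.)

3822.7 NM


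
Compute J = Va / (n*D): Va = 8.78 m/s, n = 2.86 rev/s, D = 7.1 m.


Formula: J = Va / (n * D)
Step 1 — n * D = 2.86 * 7.1 = 20.306
Step 2 — J = 8.78 / 20.306 ≈ 0.43238 (5 s.f.)

0.43238


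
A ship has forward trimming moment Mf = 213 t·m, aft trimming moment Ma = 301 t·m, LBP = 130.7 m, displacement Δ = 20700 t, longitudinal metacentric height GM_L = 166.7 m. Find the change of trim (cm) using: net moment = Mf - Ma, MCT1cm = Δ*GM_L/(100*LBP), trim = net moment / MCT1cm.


Formula: net trimming moment = Mf - Ma; MCT1cm = Δ*GM_L/(100*LBP); trim = net moment / MCT1cm
Step 1 — net trimming moment = 213 - 301 = -88 t·m
Step 2 — MCT1cm = 20700 * 166.7 / (100 * 130.7) = 264.0161 t·m/cm
Step 3 — trim = -88 / 264.0161 ≈ -0.33331 cm (5 s.f.)

-0.33331 cm


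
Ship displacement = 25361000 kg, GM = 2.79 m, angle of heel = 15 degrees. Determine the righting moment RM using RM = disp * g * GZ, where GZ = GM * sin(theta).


Formula: GZ = GM * sin(theta); RM = disp * g * GZ
Step 1 — GZ = 2.79 * sin(15°) = 2.79 * 0.258819 = 0.722105 m
Step 2 — RM = 25361000 * 9.81 * 0.722105 ≈ 179650000 N·m (5 s.f.)

179650000 N·m


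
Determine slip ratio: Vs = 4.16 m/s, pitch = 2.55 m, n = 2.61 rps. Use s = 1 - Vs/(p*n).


Formula: s = 1 - Vs / (p * n)
Step 1 — p * n = 2.55 * 2.61 = 6.6555
Step 2 — Vs / (p*n) = 4.16 / 6.6555 = 0.625047 (6 d.p.)
Step 3 — s = 1 - 0.625047 = 0.374953

0.374953


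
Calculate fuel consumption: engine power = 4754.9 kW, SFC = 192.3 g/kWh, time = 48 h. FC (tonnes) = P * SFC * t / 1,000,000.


Formula: FC (tonnes) = P * SFC * t / 1,000,000
Step 1 — P * SFC * t = 4754.9 * 192.3 * 48 = 43889628.96 g
Step 2 — FC (tonnes) = 43889628.96 / 1,000,000 ≈ 43.890 tonnes (5 s.f.)

43.890 tonnes


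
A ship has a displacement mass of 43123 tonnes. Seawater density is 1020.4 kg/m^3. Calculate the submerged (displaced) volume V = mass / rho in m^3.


Formula: V = mass / rho
Step 1 — convert tonnes to kg: 43123 t * 1000 = 43123000 kg
Step 2 — V = 43123000 / 1020.4 ≈ 42261 m^3 (5 s.f.)

42261 m^3


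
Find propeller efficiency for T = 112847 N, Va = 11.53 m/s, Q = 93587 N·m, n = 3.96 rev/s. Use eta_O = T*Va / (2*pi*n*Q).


Formula: eta = T * Va / (2 * pi * n * Q)
Step 1 — numerator = T * Va = 112847 * 11.53 = 1301125.91
Step 2 — 2 * pi * n = 2 * pi * 3.96 = 24.881414
Step 3 — denominator = 24.881414 * 93587 = 2328576.89
Step 4 — eta = 1301125.91 / 2328576.89 ≈ 0.55876 (5 s.f.)

0.55876


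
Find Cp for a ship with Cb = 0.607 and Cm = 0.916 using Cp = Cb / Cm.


Formula: Cp = Cb / Cm
Substituting: Cp = 0.607 / 0.916
Result: Cp ≈ 0.66266 (5 s.f.)

0.66266


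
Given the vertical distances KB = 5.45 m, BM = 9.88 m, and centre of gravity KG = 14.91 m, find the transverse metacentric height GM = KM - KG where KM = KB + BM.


Formula: GM = KB + BM - KG
Step 1 — KM = KB + BM = 5.45 + 9.88 = 15.33 m
Step 2 — GM = KM - KG = 15.33 - 14.91 = 0.42 m

0.42 m


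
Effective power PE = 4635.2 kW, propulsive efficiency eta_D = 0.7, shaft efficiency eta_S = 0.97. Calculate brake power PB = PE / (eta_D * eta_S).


Formula: PB = PE / (eta_D * eta_S)
Step 1 — combined efficiency = eta_D * eta_S = 0.7 * 0.97 = 0.679
Step 2 — PB = 4635.2 / 0.679 ≈ 6826.5 kW (5 s.f.)

6826.5 kW


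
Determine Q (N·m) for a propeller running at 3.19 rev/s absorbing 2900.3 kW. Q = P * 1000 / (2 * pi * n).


Formula: Q = P_W / (2 * pi * n)
Step 1 — P_W = 2900.3 kW * 1000 = 2900300.0 W
Step 2 — 2 * pi * n = 2 * pi * 3.19 = 20.043361
Step 3 — Q = 2900300.0 / 20.043361 ≈ 144700 N·m (5 s.f.)

144700 N·m


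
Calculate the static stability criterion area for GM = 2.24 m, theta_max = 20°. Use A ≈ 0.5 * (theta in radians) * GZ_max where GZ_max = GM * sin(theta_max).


Formula: GZ_max = GM * sin(theta); Area = 0.5 * theta_rad * GZ_max
Step 1 — GZ_max = 2.24 * sin(20°) = 2.24 * 0.34202 = 0.766125 m
Step 2 — theta_rad = 20 * pi/180 = 0.349066 rad
Step 3 — Area = 0.5 * 0.349066 * 0.766125 ≈ 0.13371 m·rad (5 s.f.)

0.13371 m·rad


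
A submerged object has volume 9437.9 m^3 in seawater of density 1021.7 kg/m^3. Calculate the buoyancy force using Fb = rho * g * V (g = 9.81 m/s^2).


Formula: Fb = rho * g * V
Substituting: Fb = 1021.7 * 9.81 * 9437.9
Intermediate: 1021.7 * 9.81 = 10022.877
Result: Fb = 10022.877 * 9437.9 ≈ 94595000 N (5 s.f.)

94595000 N


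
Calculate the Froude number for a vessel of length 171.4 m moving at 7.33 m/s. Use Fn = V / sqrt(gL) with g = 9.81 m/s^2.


Formula: Fn = V / sqrt(g * L)
Step 1 — g * L = 9.81 * 171.4 = 1681.434
Step 2 — sqrt(g * L) = sqrt(1681.434) = 41.005292
Step 3 — Fn = 7.33 / 41.005292 ≈ 0.17876 (5 s.f.)

0.17876


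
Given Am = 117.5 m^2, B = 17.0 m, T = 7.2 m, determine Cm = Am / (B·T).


Formula: Cm = Am / (B * T)
Step 1 — B * T = 17.0 * 7.2 = 122.4 m^2
Step 2 — Cm = 117.5 / 122.4 ≈ 0.95997 (5 s.f.)

0.95997


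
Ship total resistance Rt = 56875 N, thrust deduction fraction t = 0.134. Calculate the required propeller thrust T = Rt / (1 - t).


Formula: T = Rt / (1 - t)
Step 1 — (1 - t) = 1 - 0.134 = 0.866
Step 2 — T = 56875 / 0.866 ≈ 65676 N (5 s.f.)

65676 N


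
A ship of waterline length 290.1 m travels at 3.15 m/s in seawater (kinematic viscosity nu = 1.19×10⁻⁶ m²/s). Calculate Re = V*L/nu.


Formula: Re = V * L / nu
Step 1 — V * L = 3.15 * 290.1 = 913.815 m^2/s
Step 2 — Re = 913.815 / 1.19e-6 = 7.68e+08

7.68e+08


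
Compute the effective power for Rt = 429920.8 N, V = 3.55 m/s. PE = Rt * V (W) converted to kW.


Formula: PE = Rt * V / 1000 (kW)
Step 1 — PE (W) = 429920.8 * 3.55 = 1526218.84 W
Step 2 — PE (kW) = 1526218.84 / 1000 ≈ 1526.2 kW (5 s.f.)

1526.2 kW


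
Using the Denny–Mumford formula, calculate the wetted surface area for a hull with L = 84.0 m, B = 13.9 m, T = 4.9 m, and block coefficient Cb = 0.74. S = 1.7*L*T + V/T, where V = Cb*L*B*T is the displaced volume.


Formula: S = 1.7*L*T + V/T with V = Cb*L*B*T, i.e. S = L * (1.7*T + Cb*B)
Step 1 — 1.7*T = 1.7 * 4.9 = 8.33 m
Step 2 — Cb*B = 0.74 * 13.9 = 10.286 m
Step 3 — 1.7*T + Cb*B = 8.33 + 10.286 = 18.616 m
Step 4 — S = 84.0 * 18.616 ≈ 1563.7 m^2 (5 s.f.)

1563.7 m^2


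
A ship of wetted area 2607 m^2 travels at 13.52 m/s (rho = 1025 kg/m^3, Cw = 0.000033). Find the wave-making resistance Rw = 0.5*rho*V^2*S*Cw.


Formula: Rw = 0.5 * rho * V^2 * S * Cw
Step 1 — V^2 = 13.52^2 = 182.7904
Step 2 — 0.5 * rho * V^2 = 0.5 * 1025 * 182.7904 = 93680.08
Step 3 — Rw = 93680.08 * 2607 * 0.000033 ≈ 8059.4 N (5 s.f.)

8059.4 N


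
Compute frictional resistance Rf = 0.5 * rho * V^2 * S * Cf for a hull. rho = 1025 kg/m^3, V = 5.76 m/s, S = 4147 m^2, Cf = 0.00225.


Formula: Rf = 0.5 * rho * V^2 * S * Cf
Step 1 — V^2 = 5.76^2 = 33.1776
Step 2 — 0.5 * rho * V^2 = 0.5 * 1025 * 33.1776 = 17003.52
Step 3 — Rf = 17003.52 * 4147 * 0.00225 ≈ 158660 N (5 s.f.)

158660 N


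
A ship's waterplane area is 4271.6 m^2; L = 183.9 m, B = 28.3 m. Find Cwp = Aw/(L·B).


Formula: Cwp = Aw / (L * B)
Step 1 — L * B = 183.9 * 28.3 = 5204.37 m^2
Step 2 — Cwp = 4271.6 / 5204.37 ≈ 0.82077 (5 s.f.)

0.82077


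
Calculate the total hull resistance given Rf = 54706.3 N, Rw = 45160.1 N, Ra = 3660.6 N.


Formula: Rt = Rf + Rw + Ra
Substituting: Rt = 54706.3 + 45160.1 + 3660.6
Result: Rt = 103527.0 N

103527.0 N


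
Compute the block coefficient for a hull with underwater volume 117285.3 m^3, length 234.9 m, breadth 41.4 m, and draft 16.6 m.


Formula: Cb = V / (L * B * T)
Step 1 — L * B * T = 234.9 * 41.4 * 16.6 = 161432.676 m^3
Step 2 — Cb = 117285.3 / 161432.676 ≈ 0.72653 (5 s.f.)

0.72653


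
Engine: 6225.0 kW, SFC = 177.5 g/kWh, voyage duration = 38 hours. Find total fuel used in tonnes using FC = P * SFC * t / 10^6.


Formula: FC (tonnes) = P * SFC * t / 1,000,000
Step 1 — P * SFC * t = 6225.0 * 177.5 * 38 = 41987625.0 g
Step 2 — FC (tonnes) = 41987625.0 / 1,000,000 ≈ 41.988 tonnes (5 s.f.)

41.988 tonnes


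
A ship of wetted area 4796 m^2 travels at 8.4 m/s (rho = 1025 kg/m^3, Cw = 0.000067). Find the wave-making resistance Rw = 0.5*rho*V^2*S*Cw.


Formula: Rw = 0.5 * rho * V^2 * S * Cw
Step 1 — V^2 = 8.4^2 = 70.56
Step 2 — 0.5 * rho * V^2 = 0.5 * 1025 * 70.56 = 36162.0
Step 3 — Rw = 36162.0 * 4796 * 0.000067 ≈ 11620 N (5 s.f.)

11620 N


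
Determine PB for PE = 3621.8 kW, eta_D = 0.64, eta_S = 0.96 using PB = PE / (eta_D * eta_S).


Formula: PB = PE / (eta_D * eta_S)
Step 1 — combined efficiency = eta_D * eta_S = 0.64 * 0.96 = 0.6144
Step 2 — PB = 3621.8 / 0.6144 ≈ 5894.9 kW (5 s.f.)

5894.9 kW


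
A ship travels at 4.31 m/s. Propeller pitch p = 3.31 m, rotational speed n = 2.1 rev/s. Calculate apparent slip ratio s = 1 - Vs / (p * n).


Formula: s = 1 - Vs / (p * n)
Step 1 — p * n = 3.31 * 2.1 = 6.951
Step 2 — Vs / (p*n) = 4.31 / 6.951 = 0.620055 (6 d.p.)
Step 3 — s = 1 - 0.620055 = 0.379945

0.379945


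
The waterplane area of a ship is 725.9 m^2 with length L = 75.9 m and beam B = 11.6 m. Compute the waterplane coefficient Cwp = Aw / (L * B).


Formula: Cwp = Aw / (L * B)
Step 1 — L * B = 75.9 * 11.6 = 880.44 m^2
Step 2 — Cwp = 725.9 / 880.44 ≈ 0.82447 (5 s.f.)

0.82447


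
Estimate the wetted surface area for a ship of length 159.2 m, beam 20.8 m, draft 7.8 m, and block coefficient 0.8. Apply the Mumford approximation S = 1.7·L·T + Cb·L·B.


Formula: S = 1.7*L*T + V/T with V = Cb*L*B*T, i.e. S = L * (1.7*T + Cb*B)
Step 1 — 1.7*T = 1.7 * 7.8 = 13.26 m
Step 2 — Cb*B = 0.8 * 20.8 = 16.64 m
Step 3 — 1.7*T + Cb*B = 13.26 + 16.64 = 29.9 m
Step 4 — S = 159.2 * 29.9 ≈ 4760.1 m^2 (5 s.f.)

4760.1 m^2


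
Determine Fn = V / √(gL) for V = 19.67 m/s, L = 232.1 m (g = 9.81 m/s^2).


Formula: Fn = V / sqrt(g * L)
Step 1 — g * L = 9.81 * 232.1 = 2276.901
Step 2 — sqrt(g * L) = sqrt(2276.901) = 47.716884
Step 3 — Fn = 19.67 / 47.716884 ≈ 0.41222 (5 s.f.)

0.41222


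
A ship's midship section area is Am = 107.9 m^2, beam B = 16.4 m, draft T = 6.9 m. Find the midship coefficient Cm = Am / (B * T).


Formula: Cm = Am / (B * T)
Step 1 — B * T = 16.4 * 6.9 = 113.16 m^2
Step 2 — Cm = 107.9 / 113.16 ≈ 0.95352 (5 s.f.)

0.95352


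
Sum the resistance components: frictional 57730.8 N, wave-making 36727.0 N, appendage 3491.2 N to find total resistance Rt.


Formula: Rt = Rf + Rw + Ra
Substituting: Rt = 57730.8 + 36727.0 + 3491.2
Result: Rt = 97949.0 N

97949.0 N


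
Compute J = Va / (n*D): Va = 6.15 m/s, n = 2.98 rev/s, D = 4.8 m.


Formula: J = Va / (n * D)
Step 1 — n * D = 2.98 * 4.8 = 14.304
Step 2 — J = 6.15 / 14.304 ≈ 0.42995 (5 s.f.)

0.42995


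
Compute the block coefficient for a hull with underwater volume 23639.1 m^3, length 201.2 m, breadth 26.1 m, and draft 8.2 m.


Formula: Cb = V / (L * B * T)
Step 1 — L * B * T = 201.2 * 26.1 * 8.2 = 43060.824 m^3
Step 2 — Cb = 23639.1 / 43060.824 ≈ 0.54897 (5 s.f.)

0.54897


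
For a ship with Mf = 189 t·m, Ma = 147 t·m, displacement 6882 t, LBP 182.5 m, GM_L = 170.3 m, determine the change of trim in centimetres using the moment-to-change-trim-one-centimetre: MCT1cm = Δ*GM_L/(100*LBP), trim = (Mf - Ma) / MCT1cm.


Formula: net trimming moment = Mf - Ma; MCT1cm = Δ*GM_L/(100*LBP); trim = net moment / MCT1cm
Step 1 — net trimming moment = 189 - 147 = 42 t·m
Step 2 — MCT1cm = 6882 * 170.3 / (100 * 182.5) = 64.2194 t·m/cm
Step 3 — trim = 42 / 64.2194 ≈ 0.65401 cm (5 s.f.)

0.65401 cm


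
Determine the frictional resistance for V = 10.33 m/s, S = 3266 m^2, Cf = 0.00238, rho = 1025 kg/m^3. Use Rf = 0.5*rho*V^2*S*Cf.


Formula: Rf = 0.5 * rho * V^2 * S * Cf
Step 1 — V^2 = 10.33^2 = 106.7089
Step 2 — 0.5 * rho * V^2 = 0.5 * 1025 * 106.7089 = 54688.31125
Step 3 — Rf = 54688.31125 * 3266 * 0.00238 ≈ 425100 N (5 s.f.)

425100 N


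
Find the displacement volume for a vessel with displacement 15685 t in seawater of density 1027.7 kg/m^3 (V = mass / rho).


Formula: V = mass / rho
Step 1 — convert tonnes to kg: 15685 t * 1000 = 15685000 kg
Step 2 — V = 15685000 / 1027.7 ≈ 15262 m^3 (5 s.f.)

15262 m^3


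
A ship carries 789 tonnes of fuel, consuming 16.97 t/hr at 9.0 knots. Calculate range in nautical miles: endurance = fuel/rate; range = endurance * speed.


Formula: endurance = fuel / rate; range = endurance * speed
Step 1 — endurance = 789 / 16.97 = 46.4938 hours
Step 2 — range = 46.4938 * 9.0 ≈ 418.44 nautical miles (5 s.f.)

418.44 NM


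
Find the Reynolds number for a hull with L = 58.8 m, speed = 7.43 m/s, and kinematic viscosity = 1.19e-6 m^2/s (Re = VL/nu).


Formula: Re = V * L / nu
Step 1 — V * L = 7.43 * 58.8 = 436.884 m^2/s
Step 2 — Re = 436.884 / 1.19e-6 = 3.67e+08

3.67e+08


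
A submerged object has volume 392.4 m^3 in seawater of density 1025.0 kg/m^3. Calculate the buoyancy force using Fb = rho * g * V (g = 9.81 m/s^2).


Formula: Fb = rho * g * V
Substituting: Fb = 1025.0 * 9.81 * 392.4
Intermediate: 1025.0 * 9.81 = 10055.25
Result: Fb = 10055.25 * 392.4 ≈ 3945700 N (5 s.f.)

3945700 N


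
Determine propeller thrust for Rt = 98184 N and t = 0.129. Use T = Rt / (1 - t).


Formula: T = Rt / (1 - t)
Step 1 — (1 - t) = 1 - 0.129 = 0.871
Step 2 — T = 98184 / 0.871 ≈ 112730 N (5 s.f.)

112730 N


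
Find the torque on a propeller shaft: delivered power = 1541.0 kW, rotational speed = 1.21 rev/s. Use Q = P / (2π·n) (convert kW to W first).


Formula: Q = P_W / (2 * pi * n)
Step 1 — P_W = 1541.0 kW * 1000 = 1541000.0 W
Step 2 — 2 * pi * n = 2 * pi * 1.21 = 7.602654
Step 3 — Q = 1541000.0 / 7.602654 ≈ 202690 N·m (5 s.f.)

202690 N·m


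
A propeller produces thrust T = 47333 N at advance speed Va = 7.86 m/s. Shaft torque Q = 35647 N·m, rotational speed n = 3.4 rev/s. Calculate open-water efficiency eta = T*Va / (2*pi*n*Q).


Formula: eta = T * Va / (2 * pi * n * Q)
Step 1 — numerator = T * Va = 47333 * 7.86 = 372037.38
Step 2 — 2 * pi * n = 2 * pi * 3.4 = 21.36283
Step 3 — denominator = 21.36283 * 35647 = 761520.8
Step 4 — eta = 372037.38 / 761520.8 ≈ 0.48855 (5 s.f.)

0.48855


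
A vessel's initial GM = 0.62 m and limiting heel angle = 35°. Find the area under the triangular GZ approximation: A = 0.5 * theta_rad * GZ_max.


Formula: GZ_max = GM * sin(theta); Area = 0.5 * theta_rad * GZ_max
Step 1 — GZ_max = 0.62 * sin(35°) = 0.62 * 0.573576 = 0.355617 m
Step 2 — theta_rad = 35 * pi/180 = 0.610865 rad
Step 3 — Area = 0.5 * 0.610865 * 0.355617 ≈ 0.10862 m·rad (5 s.f.)

0.10862 m·rad


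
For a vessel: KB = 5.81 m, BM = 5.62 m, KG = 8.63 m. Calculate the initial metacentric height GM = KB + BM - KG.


Formula: GM = KB + BM - KG
Step 1 — KM = KB + BM = 5.81 + 5.62 = 11.43 m
Step 2 — GM = KM - KG = 11.43 - 8.63 = 2.8 m

2.8 m


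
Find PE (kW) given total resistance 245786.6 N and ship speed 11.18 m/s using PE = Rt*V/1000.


Formula: PE = Rt * V / 1000 (kW)
Step 1 — PE (W) = 245786.6 * 11.18 = 2747894.188 W
Step 2 — PE (kW) = 2747894.188 / 1000 ≈ 2747.9 kW (5 s.f.)

2747.9 kW


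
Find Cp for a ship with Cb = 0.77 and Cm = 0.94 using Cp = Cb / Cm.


Formula: Cp = Cb / Cm
Substituting: Cp = 0.77 / 0.94
Result: Cp ≈ 0.81915 (5 s.f.)

0.81915


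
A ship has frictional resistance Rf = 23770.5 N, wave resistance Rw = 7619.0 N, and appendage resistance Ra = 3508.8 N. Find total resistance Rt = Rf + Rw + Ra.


Formula: Rt = Rf + Rw + Ra
Substituting: Rt = 23770.5 + 7619.0 + 3508.8
Result: Rt = 34898.3 N

34898.3 N


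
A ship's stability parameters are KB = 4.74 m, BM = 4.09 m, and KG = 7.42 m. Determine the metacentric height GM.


Formula: GM = KB + BM - KG
Step 1 — KM = KB + BM = 4.74 + 4.09 = 8.83 m
Step 2 — GM = KM - KG = 8.83 - 7.42 = 1.41 m

1.41 m
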